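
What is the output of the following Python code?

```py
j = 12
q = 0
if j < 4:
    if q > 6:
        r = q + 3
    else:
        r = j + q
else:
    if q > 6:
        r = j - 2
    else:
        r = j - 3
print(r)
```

j=12, q=0
j < 4 is False; q > 6 is False
→ r = j - 3 = 9

9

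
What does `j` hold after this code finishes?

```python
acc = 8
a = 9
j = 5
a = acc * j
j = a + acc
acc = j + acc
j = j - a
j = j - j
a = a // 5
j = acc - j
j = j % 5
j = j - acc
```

a = 8*5 = 40
j = 40+8 = 48
acc = 48+8 = 56
j = 48-40 = 8
j = 8-8 = 0
a = 40//5 = 8
j = 56-0 = 56
j = 56%5 = 1
j = 1-56 = -55

-55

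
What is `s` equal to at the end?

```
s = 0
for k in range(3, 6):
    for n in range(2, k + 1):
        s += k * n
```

k=3,n=2: s = 0+6 = 6
k=3,n=3: s = 6+9 = 15
k=4,n=2: s = 15+8 = 23
k=4,n=3: s = 23+12 = 35
k=4,n=4: s = 35+16 = 51
k=5,n=2: s = 51+10 = 61
k=5,n=3: s = 61+15 = 76
k=5,n=4: s = 76+20 = 96
k=5,n=5: s = 96+25 = 121

121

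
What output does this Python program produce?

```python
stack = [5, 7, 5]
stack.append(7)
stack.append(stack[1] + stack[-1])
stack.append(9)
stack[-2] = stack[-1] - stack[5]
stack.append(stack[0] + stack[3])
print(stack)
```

[5, 7, 5, 7, 0, 9, 12]

append 7 → [5, 7, 5, 7]
append stack[1]+stack[-1] = 7+7 = 14 → [5, 7, 5, 7, 14]
append 9 → [5, 7, 5, 7, 14, 9]
stack[-2] = stack[-1]-stack[5] = 9-9 = 0 → [5, 7, 5, 7, 0, 9]
append stack[0]+stack[3] = 5+7 = 12 → [5, 7, 5, 7, 0, 9, 12]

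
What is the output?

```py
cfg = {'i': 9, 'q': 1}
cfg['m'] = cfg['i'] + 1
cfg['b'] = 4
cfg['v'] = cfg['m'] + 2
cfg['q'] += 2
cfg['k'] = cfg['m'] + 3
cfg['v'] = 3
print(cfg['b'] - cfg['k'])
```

-9

cfg['m'] = cfg['i']+1 = 10 → {'i': 9, 'q': 1, 'm': 10}
cfg['b'] = 4 → {'i': 9, 'q': 1, 'm': 10, 'b': 4}
cfg['v'] = cfg['m']+2 = 12 → {'i': 9, 'q': 1, 'm': 10, 'b': 4, 'v': 12}
cfg['q'] = 1+2 = 3 → {'i': 9, 'q': 3, 'm': 10, 'b': 4, 'v': 12}
cfg['k'] = cfg['m']+3 = 13 → {'i': 9, 'q': 3, 'm': 10, 'b': 4, 'v': 12, 'k': 13}
cfg['v'] = 3 → {'i': 9, 'q': 3, 'm': 10, 'b': 4, 'v': 3, 'k': 13}
cfg['b']-cfg['k'] = 4-13 = -9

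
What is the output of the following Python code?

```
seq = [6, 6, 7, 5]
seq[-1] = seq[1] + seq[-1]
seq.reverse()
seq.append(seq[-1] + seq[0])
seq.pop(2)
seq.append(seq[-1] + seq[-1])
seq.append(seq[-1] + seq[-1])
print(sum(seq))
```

143

seq[-1] = seq[1]+seq[-1] = 6+5 = 11 → [6, 6, 7, 11]
reverse → [11, 7, 6, 6]
append seq[-1]+seq[0] = 6+11 = 17 → [11, 7, 6, 6, 17]
pop(2) removes 6 → [11, 7, 6, 17]
append seq[-1]+seq[-1] = 17+17 = 34 → [11, 7, 6, 17, 34]
append seq[-1]+seq[-1] = 34+34 = 68 → [11, 7, 6, 17, 34, 68]
sum = 143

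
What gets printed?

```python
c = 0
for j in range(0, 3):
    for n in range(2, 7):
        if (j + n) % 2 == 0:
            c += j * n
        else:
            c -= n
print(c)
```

j=0,n=2: even sum, c = 0+0 = 0
j=0,n=3: odd sum, c = 0-3 = -3
j=0,n=4: even sum, c = (-3)+0 = -3
j=0,n=5: odd sum, c = (-3)-5 = -8
j=0,n=6: even sum, c = (-8)+0 = -8
j=1,n=2: odd sum, c = (-8)-2 = -10
j=1,n=3: even sum, c = (-10)+3 = -7
j=1,n=4: odd sum, c = (-7)-4 = -11
j=1,n=5: even sum, c = (-11)+5 = -6
j=1,n=6: odd sum, c = (-6)-6 = -12
j=2,n=2: even sum, c = (-12)+4 = -8
j=2,n=3: odd sum, c = (-8)-3 = -11
j=2,n=4: even sum, c = (-11)+8 = -3
j=2,n=5: odd sum, c = (-3)-5 = -8
j=2,n=6: even sum, c = (-8)+12 = 4

4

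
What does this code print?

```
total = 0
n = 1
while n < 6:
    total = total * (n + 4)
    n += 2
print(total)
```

0

n=1: total = 0*5 = 0
n=3: total = 0*7 = 0
n=5: total = 0*9 = 0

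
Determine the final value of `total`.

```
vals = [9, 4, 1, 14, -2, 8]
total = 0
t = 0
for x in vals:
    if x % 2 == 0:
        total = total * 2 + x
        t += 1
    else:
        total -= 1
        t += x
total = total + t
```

x=9: not even, total = 0-1 = -1; t=9
x=4: even, total = (-1)*2+4 = 2; t=10
x=1: not even, total = 2-1 = 1; t=11
x=14: even, total = 1*2+14 = 16; t=12
x=-2: even, total = 16*2+(-2) = 30; t=13
x=8: even, total = 30*2+8 = 68; t=14
total+t = 68+14 = 82

82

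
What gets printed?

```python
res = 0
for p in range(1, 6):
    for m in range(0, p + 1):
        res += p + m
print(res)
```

105

p=1,m=0: res = 0+1 = 1
p=1,m=1: res = 1+2 = 3
p=2,m=0: res = 3+2 = 5
p=2,m=1: res = 5+3 = 8
p=2,m=2: res = 8+4 = 12
p=3,m=0: res = 12+3 = 15
p=3,m=1: res = 15+4 = 19
p=3,m=2: res = 19+5 = 24
p=3,m=3: res = 24+6 = 30
p=4,m=0: res = 30+4 = 34
p=4,m=1: res = 34+5 = 39
p=4,m=2: res = 39+6 = 45
p=4,m=3: res = 45+7 = 52
p=4,m=4: res = 52+8 = 60
p=5,m=0: res = 60+5 = 65
p=5,m=1: res = 65+6 = 71
p=5,m=2: res = 71+7 = 78
p=5,m=3: res = 78+8 = 86
p=5,m=4: res = 86+9 = 95
p=5,m=5: res = 95+10 = 105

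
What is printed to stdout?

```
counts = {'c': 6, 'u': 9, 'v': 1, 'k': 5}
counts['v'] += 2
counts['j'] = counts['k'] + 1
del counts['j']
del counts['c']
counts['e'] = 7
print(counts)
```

{'u': 9, 'v': 3, 'k': 5, 'e': 7}

counts['v'] = 1+2 = 3 → {'c': 6, 'u': 9, 'v': 3, 'k': 5}
counts['j'] = counts['k']+1 = 6 → {'c': 6, 'u': 9, 'v': 3, 'k': 5, 'j': 6}
del 'j' → {'c': 6, 'u': 9, 'v': 3, 'k': 5}
del 'c' → {'u': 9, 'v': 3, 'k': 5}
counts['e'] = 7 → {'u': 9, 'v': 3, 'k': 5, 'e': 7}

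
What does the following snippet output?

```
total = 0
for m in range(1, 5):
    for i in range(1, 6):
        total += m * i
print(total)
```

m=1,i=1: total = 0+1 = 1
m=1,i=2: total = 1+2 = 3
m=1,i=3: total = 3+3 = 6
m=1,i=4: total = 6+4 = 10
m=1,i=5: total = 10+5 = 15
m=2,i=1: total = 15+2 = 17
m=2,i=2: total = 17+4 = 21
m=2,i=3: total = 21+6 = 27
m=2,i=4: total = 27+8 = 35
m=2,i=5: total = 35+10 = 45
m=3,i=1: total = 45+3 = 48
m=3,i=2: total = 48+6 = 54
m=3,i=3: total = 54+9 = 63
m=3,i=4: total = 63+12 = 75
m=3,i=5: total = 75+15 = 90
m=4,i=1: total = 90+4 = 94
m=4,i=2: total = 94+8 = 102
m=4,i=3: total = 102+12 = 114
m=4,i=4: total = 114+16 = 130
m=4,i=5: total = 130+20 = 150

150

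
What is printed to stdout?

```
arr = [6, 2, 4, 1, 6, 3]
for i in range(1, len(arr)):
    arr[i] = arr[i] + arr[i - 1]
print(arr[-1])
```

i=1: arr[1] = 2+6 = 8 → [6, 8, 4, 1, 6, 3]
i=2: arr[2] = 4+8 = 12 → [6, 8, 12, 1, 6, 3]
i=3: arr[3] = 1+12 = 13 → [6, 8, 12, 13, 6, 3]
i=4: arr[4] = 6+13 = 19 → [6, 8, 12, 13, 19, 3]
i=5: arr[5] = 3+19 = 22 → [6, 8, 12, 13, 19, 22]

22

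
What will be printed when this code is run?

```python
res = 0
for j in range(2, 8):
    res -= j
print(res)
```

-27

j=2: res = 0-2 = -2
j=3: res = (-2)-3 = -5
j=4: res = (-5)-4 = -9
j=5: res = (-9)-5 = -14
j=6: res = (-14)-6 = -20
j=7: res = (-20)-7 = -27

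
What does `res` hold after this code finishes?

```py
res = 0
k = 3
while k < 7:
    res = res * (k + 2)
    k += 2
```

0

k=3: res = 0*5 = 0
k=5: res = 0*7 = 0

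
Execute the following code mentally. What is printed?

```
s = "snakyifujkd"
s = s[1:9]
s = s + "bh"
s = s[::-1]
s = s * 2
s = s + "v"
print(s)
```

hbjufiykanhbjufiykanv

slice [1:9] → 'nakyifuj'
+ 'bh' → 'nakyifujbh'
reverse → 'hbjufiykan'
repeat ×2 → 'hbjufiykanhbjufiykan'
+ 'v' → 'hbjufiykanhbjufiykanv'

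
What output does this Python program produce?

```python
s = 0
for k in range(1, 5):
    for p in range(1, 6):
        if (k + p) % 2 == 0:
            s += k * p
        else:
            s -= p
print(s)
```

k=1,p=1: even sum, s = 0+1 = 1
k=1,p=2: odd sum, s = 1-2 = -1
k=1,p=3: even sum, s = (-1)+3 = 2
k=1,p=4: odd sum, s = 2-4 = -2
k=1,p=5: even sum, s = (-2)+5 = 3
k=2,p=1: odd sum, s = 3-1 = 2
k=2,p=2: even sum, s = 2+4 = 6
k=2,p=3: odd sum, s = 6-3 = 3
k=2,p=4: even sum, s = 3+8 = 11
k=2,p=5: odd sum, s = 11-5 = 6
k=3,p=1: even sum, s = 6+3 = 9
k=3,p=2: odd sum, s = 9-2 = 7
k=3,p=3: even sum, s = 7+9 = 16
k=3,p=4: odd sum, s = 16-4 = 12
k=3,p=5: even sum, s = 12+15 = 27
k=4,p=1: odd sum, s = 27-1 = 26
k=4,p=2: even sum, s = 26+8 = 34
k=4,p=3: odd sum, s = 34-3 = 31
k=4,p=4: even sum, s = 31+16 = 47
k=4,p=5: odd sum, s = 47-5 = 42

42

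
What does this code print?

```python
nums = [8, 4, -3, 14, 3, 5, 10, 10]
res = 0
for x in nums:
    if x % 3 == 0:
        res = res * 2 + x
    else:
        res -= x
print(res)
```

x=8: not %3==0, res = 0-8 = -8
x=4: not %3==0, res = (-8)-4 = -12
x=-3: %3==0, res = (-12)*2+(-3) = -27
x=14: not %3==0, res = (-27)-14 = -41
x=3: %3==0, res = (-41)*2+3 = -79
x=5: not %3==0, res = (-79)-5 = -84
x=10: not %3==0, res = (-84)-10 = -94
x=10: not %3==0, res = (-94)-10 = -104

-104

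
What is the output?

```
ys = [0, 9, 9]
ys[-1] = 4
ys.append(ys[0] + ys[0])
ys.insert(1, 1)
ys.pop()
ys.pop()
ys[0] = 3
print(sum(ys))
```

13

ys[-1] = 4 → [0, 9, 4]
append ys[0]+ys[0] = 0+0 = 0 → [0, 9, 4, 0]
insert 1 at 1 → [0, 1, 9, 4, 0]
pop() removes 0 → [0, 1, 9, 4]
pop() removes 4 → [0, 1, 9]
ys[0] = 3 → [3, 1, 9]
sum = 13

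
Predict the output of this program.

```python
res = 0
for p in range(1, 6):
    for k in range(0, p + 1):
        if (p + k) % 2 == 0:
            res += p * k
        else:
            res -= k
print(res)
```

p=1,k=0: odd sum, res = 0-0 = 0
p=1,k=1: even sum, res = 0+1 = 1
p=2,k=0: even sum, res = 1+0 = 1
p=2,k=1: odd sum, res = 1-1 = 0
p=2,k=2: even sum, res = 0+4 = 4
p=3,k=0: odd sum, res = 4-0 = 4
p=3,k=1: even sum, res = 4+3 = 7
p=3,k=2: odd sum, res = 7-2 = 5
p=3,k=3: even sum, res = 5+9 = 14
p=4,k=0: even sum, res = 14+0 = 14
p=4,k=1: odd sum, res = 14-1 = 13
p=4,k=2: even sum, res = 13+8 = 21
p=4,k=3: odd sum, res = 21-3 = 18
p=4,k=4: even sum, res = 18+16 = 34
p=5,k=0: odd sum, res = 34-0 = 34
p=5,k=1: even sum, res = 34+5 = 39
p=5,k=2: odd sum, res = 39-2 = 37
p=5,k=3: even sum, res = 37+15 = 52
p=5,k=4: odd sum, res = 52-4 = 48
p=5,k=5: even sum, res = 48+25 = 73

73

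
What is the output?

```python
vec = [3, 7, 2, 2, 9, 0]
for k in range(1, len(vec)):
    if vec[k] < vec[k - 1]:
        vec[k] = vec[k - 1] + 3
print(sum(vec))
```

68

k=1: 7>=3, unchanged → [3, 7, 2, 2, 9, 0]
k=2: 2<7, vec[2] = 7+3 = 10 → [3, 7, 10, 2, 9, 0]
k=3: 2<10, vec[3] = 10+3 = 13 → [3, 7, 10, 13, 9, 0]
k=4: 9<13, vec[4] = 13+3 = 16 → [3, 7, 10, 13, 16, 0]
k=5: 0<16, vec[5] = 16+3 = 19 → [3, 7, 10, 13, 16, 19]
sum = 68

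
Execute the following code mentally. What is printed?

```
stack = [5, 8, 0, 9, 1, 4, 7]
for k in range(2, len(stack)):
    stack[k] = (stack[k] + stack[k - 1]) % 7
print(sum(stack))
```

23

k=2: stack[2] = (0+8)%7 = 1 → [5, 8, 1, 9, 1, 4, 7]
k=3: stack[3] = (9+1)%7 = 3 → [5, 8, 1, 3, 1, 4, 7]
k=4: stack[4] = (1+3)%7 = 4 → [5, 8, 1, 3, 4, 4, 7]
k=5: stack[5] = (4+4)%7 = 1 → [5, 8, 1, 3, 4, 1, 7]
k=6: stack[6] = (7+1)%7 = 1 → [5, 8, 1, 3, 4, 1, 1]
sum = 23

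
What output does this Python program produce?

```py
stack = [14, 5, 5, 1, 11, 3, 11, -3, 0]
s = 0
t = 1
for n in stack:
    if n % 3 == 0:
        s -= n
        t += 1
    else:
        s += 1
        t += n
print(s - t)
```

n=14: not %3==0, s = 0+1 = 1; t=15
n=5: not %3==0, s = 1+1 = 2; t=20
n=5: not %3==0, s = 2+1 = 3; t=25
n=1: not %3==0, s = 3+1 = 4; t=26
n=11: not %3==0, s = 4+1 = 5; t=37
n=3: %3==0, s = 5-3 = 2; t=38
n=11: not %3==0, s = 2+1 = 3; t=49
n=-3: %3==0, s = 3-(-3) = 6; t=50
n=0: %3==0, s = 6-0 = 6; t=51
s-t = 6-51 = -45

-45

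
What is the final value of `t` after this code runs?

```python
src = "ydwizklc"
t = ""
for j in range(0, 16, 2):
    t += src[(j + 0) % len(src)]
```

j=0: add src[0]='y' → 'y'
j=2: add src[2]='w' → 'yw'
j=4: add src[4]='z' → 'ywz'
j=6: add src[6]='l' → 'ywzl'
j=8: add src[0]='y' → 'ywzly'
j=10: add src[2]='w' → 'ywzlyw'
j=12: add src[4]='z' → 'ywzlywz'
j=14: add src[6]='l' → 'ywzlywzl'

'ywzlywzl'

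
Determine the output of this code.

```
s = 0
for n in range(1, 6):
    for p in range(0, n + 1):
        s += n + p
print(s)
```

105

n=1,p=0: s = 0+1 = 1
n=1,p=1: s = 1+2 = 3
n=2,p=0: s = 3+2 = 5
n=2,p=1: s = 5+3 = 8
n=2,p=2: s = 8+4 = 12
n=3,p=0: s = 12+3 = 15
n=3,p=1: s = 15+4 = 19
n=3,p=2: s = 19+5 = 24
n=3,p=3: s = 24+6 = 30
n=4,p=0: s = 30+4 = 34
n=4,p=1: s = 34+5 = 39
n=4,p=2: s = 39+6 = 45
n=4,p=3: s = 45+7 = 52
n=4,p=4: s = 52+8 = 60
n=5,p=0: s = 60+5 = 65
n=5,p=1: s = 65+6 = 71
n=5,p=2: s = 71+7 = 78
n=5,p=3: s = 78+8 = 86
n=5,p=4: s = 86+9 = 95
n=5,p=5: s = 95+10 = 105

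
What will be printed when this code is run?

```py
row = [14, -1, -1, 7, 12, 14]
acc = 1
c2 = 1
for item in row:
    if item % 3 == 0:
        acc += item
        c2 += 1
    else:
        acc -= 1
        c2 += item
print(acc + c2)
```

43

item=14: not %3==0, acc = 1-1 = 0; c2=15
item=-1: not %3==0, acc = 0-1 = -1; c2=14
item=-1: not %3==0, acc = (-1)-1 = -2; c2=13
item=7: not %3==0, acc = (-2)-1 = -3; c2=20
item=12: %3==0, acc = (-3)+12 = 9; c2=21
item=14: not %3==0, acc = 9-1 = 8; c2=35
acc+c2 = 8+35 = 43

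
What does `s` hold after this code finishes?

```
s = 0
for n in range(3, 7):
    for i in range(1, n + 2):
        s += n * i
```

n=3,i=1: s = 0+3 = 3
n=3,i=2: s = 3+6 = 9
n=3,i=3: s = 9+9 = 18
n=3,i=4: s = 18+12 = 30
n=4,i=1: s = 30+4 = 34
n=4,i=2: s = 34+8 = 42
n=4,i=3: s = 42+12 = 54
n=4,i=4: s = 54+16 = 70
n=4,i=5: s = 70+20 = 90
n=5,i=1: s = 90+5 = 95
n=5,i=2: s = 95+10 = 105
n=5,i=3: s = 105+15 = 120
n=5,i=4: s = 120+20 = 140
n=5,i=5: s = 140+25 = 165
n=5,i=6: s = 165+30 = 195
n=6,i=1: s = 195+6 = 201
n=6,i=2: s = 201+12 = 213
n=6,i=3: s = 213+18 = 231
n=6,i=4: s = 231+24 = 255
n=6,i=5: s = 255+30 = 285
n=6,i=6: s = 285+36 = 321
n=6,i=7: s = 321+42 = 363

363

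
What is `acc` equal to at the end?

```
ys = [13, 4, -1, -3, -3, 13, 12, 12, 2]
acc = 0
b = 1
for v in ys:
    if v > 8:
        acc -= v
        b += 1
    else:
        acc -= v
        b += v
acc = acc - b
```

-53

v=13: >8, acc = 0-13 = -13; b=2
v=4: not >8, acc = (-13)-4 = -17; b=6
v=-1: not >8, acc = (-17)-(-1) = -16; b=5
v=-3: not >8, acc = (-16)-(-3) = -13; b=2
v=-3: not >8, acc = (-13)-(-3) = -10; b=-1
v=13: >8, acc = (-10)-13 = -23; b=0
v=12: >8, acc = (-23)-12 = -35; b=1
v=12: >8, acc = (-35)-12 = -47; b=2
v=2: not >8, acc = (-47)-2 = -49; b=4
acc-b = (-49)-4 = -53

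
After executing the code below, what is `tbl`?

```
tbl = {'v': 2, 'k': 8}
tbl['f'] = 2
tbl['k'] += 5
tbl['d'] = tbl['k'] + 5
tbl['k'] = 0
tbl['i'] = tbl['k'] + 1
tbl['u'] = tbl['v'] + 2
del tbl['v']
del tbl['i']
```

tbl['f'] = 2 → {'v': 2, 'k': 8, 'f': 2}
tbl['k'] = 8+5 = 13 → {'v': 2, 'k': 13, 'f': 2}
tbl['d'] = tbl['k']+5 = 18 → {'v': 2, 'k': 13, 'f': 2, 'd': 18}
tbl['k'] = 0 → {'v': 2, 'k': 0, 'f': 2, 'd': 18}
tbl['i'] = tbl['k']+1 = 1 → {'v': 2, 'k': 0, 'f': 2, 'd': 18, 'i': 1}
tbl['u'] = tbl['v']+2 = 4 → {'v': 2, 'k': 0, 'f': 2, 'd': 18, 'i': 1, 'u': 4}
del 'v' → {'k': 0, 'f': 2, 'd': 18, 'i': 1, 'u': 4}
del 'i' → {'k': 0, 'f': 2, 'd': 18, 'u': 4}

{'k': 0, 'f': 2, 'd': 18, 'u': 4}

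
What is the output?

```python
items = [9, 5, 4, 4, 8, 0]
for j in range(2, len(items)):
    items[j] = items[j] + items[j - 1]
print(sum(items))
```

j=2: items[2] = 4+5 = 9 → [9, 5, 9, 4, 8, 0]
j=3: items[3] = 4+9 = 13 → [9, 5, 9, 13, 8, 0]
j=4: items[4] = 8+13 = 21 → [9, 5, 9, 13, 21, 0]
j=5: items[5] = 0+21 = 21 → [9, 5, 9, 13, 21, 21]
sum = 78

78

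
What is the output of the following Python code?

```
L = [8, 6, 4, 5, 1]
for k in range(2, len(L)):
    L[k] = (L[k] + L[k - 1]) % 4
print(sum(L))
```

k=2: L[2] = (4+6)%4 = 2 → [8, 6, 2, 5, 1]
k=3: L[3] = (5+2)%4 = 3 → [8, 6, 2, 3, 1]
k=4: L[4] = (1+3)%4 = 0 → [8, 6, 2, 3, 0]
sum = 19

19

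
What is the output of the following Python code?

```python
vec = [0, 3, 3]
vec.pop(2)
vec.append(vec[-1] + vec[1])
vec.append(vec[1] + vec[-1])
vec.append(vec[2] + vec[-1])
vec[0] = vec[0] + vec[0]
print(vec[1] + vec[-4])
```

pop(2) removes 3 → [0, 3]
append vec[-1]+vec[1] = 3+3 = 6 → [0, 3, 6]
append vec[1]+vec[-1] = 3+6 = 9 → [0, 3, 6, 9]
append vec[2]+vec[-1] = 6+9 = 15 → [0, 3, 6, 9, 15]
vec[0] = vec[0]+vec[0] = 0+0 = 0 → [0, 3, 6, 9, 15]
vec[1]+vec[-4] = 3+3 = 6

6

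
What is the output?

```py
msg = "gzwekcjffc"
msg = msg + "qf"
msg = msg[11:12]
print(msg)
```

f

+ 'qf' → 'gzwekcjffcqf'
slice [11:12] → 'f'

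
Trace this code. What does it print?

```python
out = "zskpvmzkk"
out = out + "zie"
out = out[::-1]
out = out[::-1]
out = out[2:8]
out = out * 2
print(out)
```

kpvmzkkpvmzk

+ 'zie' → 'zskpvmzkkzie'
reverse → 'eizkkzmvpksz'
reverse → 'zskpvmzkkzie'
slice [2:8] → 'kpvmzk'
repeat ×2 → 'kpvmzkkpvmzk'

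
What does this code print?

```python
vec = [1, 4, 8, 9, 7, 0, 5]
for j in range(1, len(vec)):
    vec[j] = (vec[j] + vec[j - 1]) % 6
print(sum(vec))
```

j=1: vec[1] = (4+1)%6 = 5 → [1, 5, 8, 9, 7, 0, 5]
j=2: vec[2] = (8+5)%6 = 1 → [1, 5, 1, 9, 7, 0, 5]
j=3: vec[3] = (9+1)%6 = 4 → [1, 5, 1, 4, 7, 0, 5]
j=4: vec[4] = (7+4)%6 = 5 → [1, 5, 1, 4, 5, 0, 5]
j=5: vec[5] = (0+5)%6 = 5 → [1, 5, 1, 4, 5, 5, 5]
j=6: vec[6] = (5+5)%6 = 4 → [1, 5, 1, 4, 5, 5, 4]
sum = 25

25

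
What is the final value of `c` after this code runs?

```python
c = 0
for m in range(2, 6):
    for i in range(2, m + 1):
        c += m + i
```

m=2,i=2: c = 0+4 = 4
m=3,i=2: c = 4+5 = 9
m=3,i=3: c = 9+6 = 15
m=4,i=2: c = 15+6 = 21
m=4,i=3: c = 21+7 = 28
m=4,i=4: c = 28+8 = 36
m=5,i=2: c = 36+7 = 43
m=5,i=3: c = 43+8 = 51
m=5,i=4: c = 51+9 = 60
m=5,i=5: c = 60+10 = 70

70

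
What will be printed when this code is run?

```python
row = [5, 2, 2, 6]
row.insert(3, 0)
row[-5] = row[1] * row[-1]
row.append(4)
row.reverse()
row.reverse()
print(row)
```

[12, 2, 2, 0, 6, 4]

insert 0 at 3 → [5, 2, 2, 0, 6]
row[-5] = row[1]*row[-1] = 2*6 = 12 → [12, 2, 2, 0, 6]
append 4 → [12, 2, 2, 0, 6, 4]
reverse → [4, 6, 0, 2, 2, 12]
reverse → [12, 2, 2, 0, 6, 4]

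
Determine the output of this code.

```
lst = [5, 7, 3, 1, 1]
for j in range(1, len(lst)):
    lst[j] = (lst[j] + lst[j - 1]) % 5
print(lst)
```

[5, 2, 0, 1, 2]

j=1: lst[1] = (7+5)%5 = 2 → [5, 2, 3, 1, 1]
j=2: lst[2] = (3+2)%5 = 0 → [5, 2, 0, 1, 1]
j=3: lst[3] = (1+0)%5 = 1 → [5, 2, 0, 1, 1]
j=4: lst[4] = (1+1)%5 = 2 → [5, 2, 0, 1, 2]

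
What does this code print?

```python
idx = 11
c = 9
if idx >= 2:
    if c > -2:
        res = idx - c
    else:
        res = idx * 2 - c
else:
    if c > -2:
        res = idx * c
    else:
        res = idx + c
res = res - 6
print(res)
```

-4

idx=11, c=9
idx >= 2 is True; c > -2 is True
→ res = idx - c = 2
res = 2-6 = -4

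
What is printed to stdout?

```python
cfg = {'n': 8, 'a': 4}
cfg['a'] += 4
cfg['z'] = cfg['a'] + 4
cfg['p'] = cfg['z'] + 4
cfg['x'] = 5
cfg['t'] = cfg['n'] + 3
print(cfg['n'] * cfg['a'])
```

64

cfg['a'] = 4+4 = 8 → {'n': 8, 'a': 8}
cfg['z'] = cfg['a']+4 = 12 → {'n': 8, 'a': 8, 'z': 12}
cfg['p'] = cfg['z']+4 = 16 → {'n': 8, 'a': 8, 'z': 12, 'p': 16}
cfg['x'] = 5 → {'n': 8, 'a': 8, 'z': 12, 'p': 16, 'x': 5}
cfg['t'] = cfg['n']+3 = 11 → {'n': 8, 'a': 8, 'z': 12, 'p': 16, 'x': 5, 't': 11}
cfg['n']*cfg['a'] = 8*8 = 64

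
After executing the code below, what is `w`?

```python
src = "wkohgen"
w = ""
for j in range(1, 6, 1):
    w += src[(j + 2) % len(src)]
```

'hgenw'

j=1: add src[3]='h' → 'h'
j=2: add src[4]='g' → 'hg'
j=3: add src[5]='e' → 'hge'
j=4: add src[6]='n' → 'hgen'
j=5: add src[0]='w' → 'hgenw'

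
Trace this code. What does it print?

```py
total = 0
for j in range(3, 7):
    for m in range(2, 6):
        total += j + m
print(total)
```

128

j=3,m=2: total = 0+5 = 5
j=3,m=3: total = 5+6 = 11
j=3,m=4: total = 11+7 = 18
j=3,m=5: total = 18+8 = 26
j=4,m=2: total = 26+6 = 32
j=4,m=3: total = 32+7 = 39
j=4,m=4: total = 39+8 = 47
j=4,m=5: total = 47+9 = 56
j=5,m=2: total = 56+7 = 63
j=5,m=3: total = 63+8 = 71
j=5,m=4: total = 71+9 = 80
j=5,m=5: total = 80+10 = 90
j=6,m=2: total = 90+8 = 98
j=6,m=3: total = 98+9 = 107
j=6,m=4: total = 107+10 = 117
j=6,m=5: total = 117+11 = 128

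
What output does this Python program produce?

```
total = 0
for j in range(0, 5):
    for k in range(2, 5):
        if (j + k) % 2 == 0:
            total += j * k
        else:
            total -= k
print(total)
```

j=0,k=2: even sum, total = 0+0 = 0
j=0,k=3: odd sum, total = 0-3 = -3
j=0,k=4: even sum, total = (-3)+0 = -3
j=1,k=2: odd sum, total = (-3)-2 = -5
j=1,k=3: even sum, total = (-5)+3 = -2
j=1,k=4: odd sum, total = (-2)-4 = -6
j=2,k=2: even sum, total = (-6)+4 = -2
j=2,k=3: odd sum, total = (-2)-3 = -5
j=2,k=4: even sum, total = (-5)+8 = 3
j=3,k=2: odd sum, total = 3-2 = 1
j=3,k=3: even sum, total = 1+9 = 10
j=3,k=4: odd sum, total = 10-4 = 6
j=4,k=2: even sum, total = 6+8 = 14
j=4,k=3: odd sum, total = 14-3 = 11
j=4,k=4: even sum, total = 11+16 = 27

27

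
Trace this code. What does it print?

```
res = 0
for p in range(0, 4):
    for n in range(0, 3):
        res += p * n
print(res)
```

18

p=0,n=0: res = 0+0 = 0
p=0,n=1: res = 0+0 = 0
p=0,n=2: res = 0+0 = 0
p=1,n=0: res = 0+0 = 0
p=1,n=1: res = 0+1 = 1
p=1,n=2: res = 1+2 = 3
p=2,n=0: res = 3+0 = 3
p=2,n=1: res = 3+2 = 5
p=2,n=2: res = 5+4 = 9
p=3,n=0: res = 9+0 = 9
p=3,n=1: res = 9+3 = 12
p=3,n=2: res = 12+6 = 18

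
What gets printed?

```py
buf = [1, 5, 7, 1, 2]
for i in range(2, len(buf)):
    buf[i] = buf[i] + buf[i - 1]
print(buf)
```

[1, 5, 12, 13, 15]

i=2: buf[2] = 7+5 = 12 → [1, 5, 12, 1, 2]
i=3: buf[3] = 1+12 = 13 → [1, 5, 12, 13, 2]
i=4: buf[4] = 2+13 = 15 → [1, 5, 12, 13, 15]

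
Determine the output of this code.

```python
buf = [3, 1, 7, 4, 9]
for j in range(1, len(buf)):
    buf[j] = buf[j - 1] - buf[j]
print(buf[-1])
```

j=1: buf[1] = 3-1 = 2 → [3, 2, 7, 4, 9]
j=2: buf[2] = 2-7 = -5 → [3, 2, -5, 4, 9]
j=3: buf[3] = (-5)-4 = -9 → [3, 2, -5, -9, 9]
j=4: buf[4] = (-9)-9 = -18 → [3, 2, -5, -9, -18]

-18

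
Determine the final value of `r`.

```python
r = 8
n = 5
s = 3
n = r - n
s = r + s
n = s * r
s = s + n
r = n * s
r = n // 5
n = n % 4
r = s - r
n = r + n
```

n = 8-5 = 3
s = 8+3 = 11
n = 11*8 = 88
s = 11+88 = 99
r = 88*99 = 8712
r = 88//5 = 17
n = 88%4 = 0
r = 99-17 = 82
n = 82+0 = 82

82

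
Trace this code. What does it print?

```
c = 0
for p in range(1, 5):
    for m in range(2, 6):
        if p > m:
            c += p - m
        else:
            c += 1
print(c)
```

17

p=1,m=2: not 1>2, c = 0+1 = 1
p=1,m=3: not 1>3, c = 1+1 = 2
p=1,m=4: not 1>4, c = 2+1 = 3
p=1,m=5: not 1>5, c = 3+1 = 4
p=2,m=2: not 2>2, c = 4+1 = 5
p=2,m=3: not 2>3, c = 5+1 = 6
p=2,m=4: not 2>4, c = 6+1 = 7
p=2,m=5: not 2>5, c = 7+1 = 8
p=3,m=2: 3>2, c = 8+1 = 9
p=3,m=3: not 3>3, c = 9+1 = 10
p=3,m=4: not 3>4, c = 10+1 = 11
p=3,m=5: not 3>5, c = 11+1 = 12
p=4,m=2: 4>2, c = 12+2 = 14
p=4,m=3: 4>3, c = 14+1 = 15
p=4,m=4: not 4>4, c = 15+1 = 16
p=4,m=5: not 4>5, c = 16+1 = 17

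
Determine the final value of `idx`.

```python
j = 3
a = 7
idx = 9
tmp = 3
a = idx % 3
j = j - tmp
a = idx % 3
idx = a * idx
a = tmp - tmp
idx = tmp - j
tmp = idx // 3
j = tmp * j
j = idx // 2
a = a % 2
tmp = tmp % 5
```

a = 9%3 = 0
j = 3-3 = 0
a = 9%3 = 0
idx = 0*9 = 0
a = 3-3 = 0
idx = 3-0 = 3
tmp = 3//3 = 1
j = 1*0 = 0
j = 3//2 = 1
a = 0%2 = 0
tmp = 1%5 = 1

3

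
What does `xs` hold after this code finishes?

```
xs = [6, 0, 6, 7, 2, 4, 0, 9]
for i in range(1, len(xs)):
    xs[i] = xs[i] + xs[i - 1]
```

[6, 6, 12, 19, 21, 25, 25, 34]

i=1: xs[1] = 0+6 = 6 → [6, 6, 6, 7, 2, 4, 0, 9]
i=2: xs[2] = 6+6 = 12 → [6, 6, 12, 7, 2, 4, 0, 9]
i=3: xs[3] = 7+12 = 19 → [6, 6, 12, 19, 2, 4, 0, 9]
i=4: xs[4] = 2+19 = 21 → [6, 6, 12, 19, 21, 4, 0, 9]
i=5: xs[5] = 4+21 = 25 → [6, 6, 12, 19, 21, 25, 0, 9]
i=6: xs[6] = 0+25 = 25 → [6, 6, 12, 19, 21, 25, 25, 9]
i=7: xs[7] = 9+25 = 34 → [6, 6, 12, 19, 21, 25, 25, 34]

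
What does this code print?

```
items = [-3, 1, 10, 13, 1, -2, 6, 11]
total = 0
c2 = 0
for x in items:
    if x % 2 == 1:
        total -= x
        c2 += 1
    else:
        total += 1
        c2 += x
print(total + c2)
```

x=-3: odd, total = 0-(-3) = 3; c2=1
x=1: odd, total = 3-1 = 2; c2=2
x=10: not odd, total = 2+1 = 3; c2=12
x=13: odd, total = 3-13 = -10; c2=13
x=1: odd, total = (-10)-1 = -11; c2=14
x=-2: not odd, total = (-11)+1 = -10; c2=12
x=6: not odd, total = (-10)+1 = -9; c2=18
x=11: odd, total = (-9)-11 = -20; c2=19
total+c2 = (-20)+19 = -1

-1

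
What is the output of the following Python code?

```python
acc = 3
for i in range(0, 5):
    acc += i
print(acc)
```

13

i=0: acc = 3+0 = 3
i=1: acc = 3+1 = 4
i=2: acc = 4+2 = 6
i=3: acc = 6+3 = 9
i=4: acc = 9+4 = 13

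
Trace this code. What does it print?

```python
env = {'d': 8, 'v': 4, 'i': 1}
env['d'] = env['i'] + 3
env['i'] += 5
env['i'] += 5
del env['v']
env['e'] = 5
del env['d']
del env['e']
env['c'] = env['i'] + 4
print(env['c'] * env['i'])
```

165

env['d'] = env['i']+3 = 4 → {'d': 4, 'v': 4, 'i': 1}
env['i'] = 1+5 = 6 → {'d': 4, 'v': 4, 'i': 6}
env['i'] = 6+5 = 11 → {'d': 4, 'v': 4, 'i': 11}
del 'v' → {'d': 4, 'i': 11}
env['e'] = 5 → {'d': 4, 'i': 11, 'e': 5}
del 'd' → {'i': 11, 'e': 5}
del 'e' → {'i': 11}
env['c'] = env['i']+4 = 15 → {'i': 11, 'c': 15}
env['c']*env['i'] = 15*11 = 165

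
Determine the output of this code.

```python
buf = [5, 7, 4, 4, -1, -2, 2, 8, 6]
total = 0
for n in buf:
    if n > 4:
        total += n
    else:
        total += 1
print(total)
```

n=5: >4, total = 0+5 = 5
n=7: >4, total = 5+7 = 12
n=4: not >4, total = 12+1 = 13
n=4: not >4, total = 13+1 = 14
n=-1: not >4, total = 14+1 = 15
n=-2: not >4, total = 15+1 = 16
n=2: not >4, total = 16+1 = 17
n=8: >4, total = 17+8 = 25
n=6: >4, total = 25+6 = 31

31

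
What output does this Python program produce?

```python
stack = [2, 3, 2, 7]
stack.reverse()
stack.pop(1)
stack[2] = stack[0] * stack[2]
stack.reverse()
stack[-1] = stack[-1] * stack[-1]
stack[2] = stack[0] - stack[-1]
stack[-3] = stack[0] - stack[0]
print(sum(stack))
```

-32

reverse → [7, 2, 3, 2]
pop(1) removes 2 → [7, 3, 2]
stack[2] = stack[0]*stack[2] = 7*2 = 14 → [7, 3, 14]
reverse → [14, 3, 7]
stack[-1] = stack[-1]*stack[-1] = 7*7 = 49 → [14, 3, 49]
stack[2] = stack[0]-stack[-1] = 14-49 = -35 → [14, 3, -35]
stack[-3] = stack[0]-stack[0] = 14-14 = 0 → [0, 3, -35]
sum = -32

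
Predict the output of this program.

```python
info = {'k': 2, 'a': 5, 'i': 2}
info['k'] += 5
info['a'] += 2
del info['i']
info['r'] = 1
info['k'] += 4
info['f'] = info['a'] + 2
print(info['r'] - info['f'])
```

-8

info['k'] = 2+5 = 7 → {'k': 7, 'a': 5, 'i': 2}
info['a'] = 5+2 = 7 → {'k': 7, 'a': 7, 'i': 2}
del 'i' → {'k': 7, 'a': 7}
info['r'] = 1 → {'k': 7, 'a': 7, 'r': 1}
info['k'] = 7+4 = 11 → {'k': 11, 'a': 7, 'r': 1}
info['f'] = info['a']+2 = 9 → {'k': 11, 'a': 7, 'r': 1, 'f': 9}
info['r']-info['f'] = 1-9 = -8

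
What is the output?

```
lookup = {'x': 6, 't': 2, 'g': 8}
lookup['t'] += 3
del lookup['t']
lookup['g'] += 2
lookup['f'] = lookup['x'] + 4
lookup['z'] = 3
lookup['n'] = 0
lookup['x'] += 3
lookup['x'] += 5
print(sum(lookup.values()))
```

37

lookup['t'] = 2+3 = 5 → {'x': 6, 't': 5, 'g': 8}
del 't' → {'x': 6, 'g': 8}
lookup['g'] = 8+2 = 10 → {'x': 6, 'g': 10}
lookup['f'] = lookup['x']+4 = 10 → {'x': 6, 'g': 10, 'f': 10}
lookup['z'] = 3 → {'x': 6, 'g': 10, 'f': 10, 'z': 3}
lookup['n'] = 0 → {'x': 6, 'g': 10, 'f': 10, 'z': 3, 'n': 0}
lookup['x'] = 6+3 = 9 → {'x': 9, 'g': 10, 'f': 10, 'z': 3, 'n': 0}
lookup['x'] = 9+5 = 14 → {'x': 14, 'g': 10, 'f': 10, 'z': 3, 'n': 0}
sum of values = 37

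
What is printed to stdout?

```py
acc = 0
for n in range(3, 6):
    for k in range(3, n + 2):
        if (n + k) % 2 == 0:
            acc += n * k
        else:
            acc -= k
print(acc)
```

43

n=3,k=3: even sum, acc = 0+9 = 9
n=3,k=4: odd sum, acc = 9-4 = 5
n=4,k=3: odd sum, acc = 5-3 = 2
n=4,k=4: even sum, acc = 2+16 = 18
n=4,k=5: odd sum, acc = 18-5 = 13
n=5,k=3: even sum, acc = 13+15 = 28
n=5,k=4: odd sum, acc = 28-4 = 24
n=5,k=5: even sum, acc = 24+25 = 49
n=5,k=6: odd sum, acc = 49-6 = 43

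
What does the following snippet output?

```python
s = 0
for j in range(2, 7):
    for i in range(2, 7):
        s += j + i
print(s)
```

200

j=2,i=2: s = 0+4 = 4
j=2,i=3: s = 4+5 = 9
j=2,i=4: s = 9+6 = 15
j=2,i=5: s = 15+7 = 22
j=2,i=6: s = 22+8 = 30
j=3,i=2: s = 30+5 = 35
j=3,i=3: s = 35+6 = 41
j=3,i=4: s = 41+7 = 48
j=3,i=5: s = 48+8 = 56
j=3,i=6: s = 56+9 = 65
j=4,i=2: s = 65+6 = 71
j=4,i=3: s = 71+7 = 78
j=4,i=4: s = 78+8 = 86
j=4,i=5: s = 86+9 = 95
j=4,i=6: s = 95+10 = 105
j=5,i=2: s = 105+7 = 112
j=5,i=3: s = 112+8 = 120
j=5,i=4: s = 120+9 = 129
j=5,i=5: s = 129+10 = 139
j=5,i=6: s = 139+11 = 150
j=6,i=2: s = 150+8 = 158
j=6,i=3: s = 158+9 = 167
j=6,i=4: s = 167+10 = 177
j=6,i=5: s = 177+11 = 188
j=6,i=6: s = 188+12 = 200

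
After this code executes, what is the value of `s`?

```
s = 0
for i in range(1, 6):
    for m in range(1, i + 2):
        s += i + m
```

i=1,m=1: s = 0+2 = 2
i=1,m=2: s = 2+3 = 5
i=2,m=1: s = 5+3 = 8
i=2,m=2: s = 8+4 = 12
i=2,m=3: s = 12+5 = 17
i=3,m=1: s = 17+4 = 21
i=3,m=2: s = 21+5 = 26
i=3,m=3: s = 26+6 = 32
i=3,m=4: s = 32+7 = 39
i=4,m=1: s = 39+5 = 44
i=4,m=2: s = 44+6 = 50
i=4,m=3: s = 50+7 = 57
i=4,m=4: s = 57+8 = 65
i=4,m=5: s = 65+9 = 74
i=5,m=1: s = 74+6 = 80
i=5,m=2: s = 80+7 = 87
i=5,m=3: s = 87+8 = 95
i=5,m=4: s = 95+9 = 104
i=5,m=5: s = 104+10 = 114
i=5,m=6: s = 114+11 = 125

125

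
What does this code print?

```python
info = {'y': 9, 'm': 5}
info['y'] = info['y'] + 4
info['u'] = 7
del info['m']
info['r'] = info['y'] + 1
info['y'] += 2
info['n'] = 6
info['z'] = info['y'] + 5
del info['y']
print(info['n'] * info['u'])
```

42

info['y'] = info['y']+4 = 13 → {'y': 13, 'm': 5}
info['u'] = 7 → {'y': 13, 'm': 5, 'u': 7}
del 'm' → {'y': 13, 'u': 7}
info['r'] = info['y']+1 = 14 → {'y': 13, 'u': 7, 'r': 14}
info['y'] = 13+2 = 15 → {'y': 15, 'u': 7, 'r': 14}
info['n'] = 6 → {'y': 15, 'u': 7, 'r': 14, 'n': 6}
info['z'] = info['y']+5 = 20 → {'y': 15, 'u': 7, 'r': 14, 'n': 6, 'z': 20}
del 'y' → {'u': 7, 'r': 14, 'n': 6, 'z': 20}
info['n']*info['u'] = 6*7 = 42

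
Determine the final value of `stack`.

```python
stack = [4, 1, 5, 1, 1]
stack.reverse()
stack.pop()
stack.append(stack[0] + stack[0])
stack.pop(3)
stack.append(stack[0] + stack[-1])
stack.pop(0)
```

reverse → [1, 1, 5, 1, 4]
pop() removes 4 → [1, 1, 5, 1]
append stack[0]+stack[0] = 1+1 = 2 → [1, 1, 5, 1, 2]
pop(3) removes 1 → [1, 1, 5, 2]
append stack[0]+stack[-1] = 1+2 = 3 → [1, 1, 5, 2, 3]
pop(0) removes 1 → [1, 5, 2, 3]

[1, 5, 2, 3]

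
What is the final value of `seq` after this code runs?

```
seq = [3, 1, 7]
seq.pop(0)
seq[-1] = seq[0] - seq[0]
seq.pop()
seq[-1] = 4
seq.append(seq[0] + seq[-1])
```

pop(0) removes 3 → [1, 7]
seq[-1] = seq[0]-seq[0] = 1-1 = 0 → [1, 0]
pop() removes 0 → [1]
seq[-1] = 4 → [4]
append seq[0]+seq[-1] = 4+4 = 8 → [4, 8]

[4, 8]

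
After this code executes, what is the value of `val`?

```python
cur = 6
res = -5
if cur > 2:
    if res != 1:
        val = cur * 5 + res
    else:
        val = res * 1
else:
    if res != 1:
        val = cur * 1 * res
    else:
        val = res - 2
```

25

cur=6, res=-5
cur > 2 is True; res != 1 is True
→ val = cur * 5 + res = 25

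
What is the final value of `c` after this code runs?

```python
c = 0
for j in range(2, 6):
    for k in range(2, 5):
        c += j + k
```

j=2,k=2: c = 0+4 = 4
j=2,k=3: c = 4+5 = 9
j=2,k=4: c = 9+6 = 15
j=3,k=2: c = 15+5 = 20
j=3,k=3: c = 20+6 = 26
j=3,k=4: c = 26+7 = 33
j=4,k=2: c = 33+6 = 39
j=4,k=3: c = 39+7 = 46
j=4,k=4: c = 46+8 = 54
j=5,k=2: c = 54+7 = 61
j=5,k=3: c = 61+8 = 69
j=5,k=4: c = 69+9 = 78

78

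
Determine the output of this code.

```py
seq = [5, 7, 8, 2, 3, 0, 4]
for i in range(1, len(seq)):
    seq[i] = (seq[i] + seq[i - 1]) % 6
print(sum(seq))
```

18

i=1: seq[1] = (7+5)%6 = 0 → [5, 0, 8, 2, 3, 0, 4]
i=2: seq[2] = (8+0)%6 = 2 → [5, 0, 2, 2, 3, 0, 4]
i=3: seq[3] = (2+2)%6 = 4 → [5, 0, 2, 4, 3, 0, 4]
i=4: seq[4] = (3+4)%6 = 1 → [5, 0, 2, 4, 1, 0, 4]
i=5: seq[5] = (0+1)%6 = 1 → [5, 0, 2, 4, 1, 1, 4]
i=6: seq[6] = (4+1)%6 = 5 → [5, 0, 2, 4, 1, 1, 5]
sum = 18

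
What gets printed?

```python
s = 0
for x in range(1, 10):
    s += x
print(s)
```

x=1: s = 0+1 = 1
x=2: s = 1+2 = 3
x=3: s = 3+3 = 6
x=4: s = 6+4 = 10
x=5: s = 10+5 = 15
x=6: s = 15+6 = 21
x=7: s = 21+7 = 28
x=8: s = 28+8 = 36
x=9: s = 36+9 = 45

45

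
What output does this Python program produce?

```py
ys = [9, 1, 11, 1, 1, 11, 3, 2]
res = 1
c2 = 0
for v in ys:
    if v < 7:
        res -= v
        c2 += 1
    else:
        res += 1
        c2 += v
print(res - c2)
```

-40

v=9: not <7, res = 1+1 = 2; c2=9
v=1: <7, res = 2-1 = 1; c2=10
v=11: not <7, res = 1+1 = 2; c2=21
v=1: <7, res = 2-1 = 1; c2=22
v=1: <7, res = 1-1 = 0; c2=23
v=11: not <7, res = 0+1 = 1; c2=34
v=3: <7, res = 1-3 = -2; c2=35
v=2: <7, res = (-2)-2 = -4; c2=36
res-c2 = (-4)-36 = -40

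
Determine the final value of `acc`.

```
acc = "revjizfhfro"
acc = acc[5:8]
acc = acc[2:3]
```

'h'

slice [5:8] → 'zfh'
slice [2:3] → 'h'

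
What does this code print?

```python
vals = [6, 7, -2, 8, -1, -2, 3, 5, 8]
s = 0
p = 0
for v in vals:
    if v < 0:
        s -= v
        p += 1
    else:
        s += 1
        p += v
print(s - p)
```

v=6: not <0, s = 0+1 = 1; p=6
v=7: not <0, s = 1+1 = 2; p=13
v=-2: <0, s = 2-(-2) = 4; p=14
v=8: not <0, s = 4+1 = 5; p=22
v=-1: <0, s = 5-(-1) = 6; p=23
v=-2: <0, s = 6-(-2) = 8; p=24
v=3: not <0, s = 8+1 = 9; p=27
v=5: not <0, s = 9+1 = 10; p=32
v=8: not <0, s = 10+1 = 11; p=40
s-p = 11-40 = -29

-29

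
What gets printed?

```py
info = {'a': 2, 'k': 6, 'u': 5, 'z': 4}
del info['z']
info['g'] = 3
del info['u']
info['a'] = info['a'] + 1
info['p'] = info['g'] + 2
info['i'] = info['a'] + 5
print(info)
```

{'a': 3, 'k': 6, 'g': 3, 'p': 5, 'i': 8}

del 'z' → {'a': 2, 'k': 6, 'u': 5}
info['g'] = 3 → {'a': 2, 'k': 6, 'u': 5, 'g': 3}
del 'u' → {'a': 2, 'k': 6, 'g': 3}
info['a'] = info['a']+1 = 3 → {'a': 3, 'k': 6, 'g': 3}
info['p'] = info['g']+2 = 5 → {'a': 3, 'k': 6, 'g': 3, 'p': 5}
info['i'] = info['a']+5 = 8 → {'a': 3, 'k': 6, 'g': 3, 'p': 5, 'i': 8}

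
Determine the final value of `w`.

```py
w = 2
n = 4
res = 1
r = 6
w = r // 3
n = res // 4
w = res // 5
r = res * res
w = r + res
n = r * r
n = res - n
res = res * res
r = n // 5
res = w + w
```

2

w = 6//3 = 2
n = 1//4 = 0
w = 1//5 = 0
r = 1*1 = 1
w = 1+1 = 2
n = 1*1 = 1
n = 1-1 = 0
res = 1*1 = 1
r = 0//5 = 0
res = 2+2 = 4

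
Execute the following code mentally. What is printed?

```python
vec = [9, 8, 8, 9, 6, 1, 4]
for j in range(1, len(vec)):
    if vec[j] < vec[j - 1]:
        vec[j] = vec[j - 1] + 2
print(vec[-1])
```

21

j=1: 8<9, vec[1] = 9+2 = 11 → [9, 11, 8, 9, 6, 1, 4]
j=2: 8<11, vec[2] = 11+2 = 13 → [9, 11, 13, 9, 6, 1, 4]
j=3: 9<13, vec[3] = 13+2 = 15 → [9, 11, 13, 15, 6, 1, 4]
j=4: 6<15, vec[4] = 15+2 = 17 → [9, 11, 13, 15, 17, 1, 4]
j=5: 1<17, vec[5] = 17+2 = 19 → [9, 11, 13, 15, 17, 19, 4]
j=6: 4<19, vec[6] = 19+2 = 21 → [9, 11, 13, 15, 17, 19, 21]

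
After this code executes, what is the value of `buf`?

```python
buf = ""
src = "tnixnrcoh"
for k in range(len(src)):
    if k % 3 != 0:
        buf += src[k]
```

k=0: skip
k=1: add 'n' → 'n'
k=2: add 'i' → 'ni'
k=3: skip
k=4: add 'n' → 'nin'
k=5: add 'r' → 'ninr'
k=6: skip
k=7: add 'o' → 'ninro'
k=8: add 'h' → 'ninroh'

'ninroh'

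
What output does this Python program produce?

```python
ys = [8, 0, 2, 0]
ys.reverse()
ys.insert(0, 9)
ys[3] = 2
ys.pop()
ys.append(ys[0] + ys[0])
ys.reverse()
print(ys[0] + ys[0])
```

36

reverse → [0, 2, 0, 8]
insert 9 at 0 → [9, 0, 2, 0, 8]
ys[3] = 2 → [9, 0, 2, 2, 8]
pop() removes 8 → [9, 0, 2, 2]
append ys[0]+ys[0] = 9+9 = 18 → [9, 0, 2, 2, 18]
reverse → [18, 2, 2, 0, 9]
ys[0]+ys[0] = 18+18 = 36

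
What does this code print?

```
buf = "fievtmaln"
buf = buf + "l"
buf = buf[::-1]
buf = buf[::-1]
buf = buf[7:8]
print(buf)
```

l

+ 'l' → 'fievtmalnl'
reverse → 'lnlamtveif'
reverse → 'fievtmalnl'
slice [7:8] → 'l'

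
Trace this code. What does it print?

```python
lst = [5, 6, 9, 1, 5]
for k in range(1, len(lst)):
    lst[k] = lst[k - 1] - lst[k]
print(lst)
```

k=1: lst[1] = 5-6 = -1 → [5, -1, 9, 1, 5]
k=2: lst[2] = (-1)-9 = -10 → [5, -1, -10, 1, 5]
k=3: lst[3] = (-10)-1 = -11 → [5, -1, -10, -11, 5]
k=4: lst[4] = (-11)-5 = -16 → [5, -1, -10, -11, -16]

[5, -1, -10, -11, -16]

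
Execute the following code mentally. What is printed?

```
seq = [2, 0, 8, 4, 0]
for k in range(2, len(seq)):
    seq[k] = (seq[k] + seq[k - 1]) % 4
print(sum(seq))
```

k=2: seq[2] = (8+0)%4 = 0 → [2, 0, 0, 4, 0]
k=3: seq[3] = (4+0)%4 = 0 → [2, 0, 0, 0, 0]
k=4: seq[4] = (0+0)%4 = 0 → [2, 0, 0, 0, 0]
sum = 2

2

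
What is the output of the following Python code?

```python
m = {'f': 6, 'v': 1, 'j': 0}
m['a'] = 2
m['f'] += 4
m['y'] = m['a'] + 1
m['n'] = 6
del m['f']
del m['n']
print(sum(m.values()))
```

6

m['a'] = 2 → {'f': 6, 'v': 1, 'j': 0, 'a': 2}
m['f'] = 6+4 = 10 → {'f': 10, 'v': 1, 'j': 0, 'a': 2}
m['y'] = m['a']+1 = 3 → {'f': 10, 'v': 1, 'j': 0, 'a': 2, 'y': 3}
m['n'] = 6 → {'f': 10, 'v': 1, 'j': 0, 'a': 2, 'y': 3, 'n': 6}
del 'f' → {'v': 1, 'j': 0, 'a': 2, 'y': 3, 'n': 6}
del 'n' → {'v': 1, 'j': 0, 'a': 2, 'y': 3}
sum of values = 6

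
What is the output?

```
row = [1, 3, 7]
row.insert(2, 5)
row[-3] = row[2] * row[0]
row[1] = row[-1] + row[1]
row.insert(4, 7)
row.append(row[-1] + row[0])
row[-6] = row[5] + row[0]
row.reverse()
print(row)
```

insert 5 at 2 → [1, 3, 5, 7]
row[-3] = row[2]*row[0] = 5*1 = 5 → [1, 5, 5, 7]
row[1] = row[-1]+row[1] = 7+5 = 12 → [1, 12, 5, 7]
insert 7 at 4 → [1, 12, 5, 7, 7]
append row[-1]+row[0] = 7+1 = 8 → [1, 12, 5, 7, 7, 8]
row[-6] = row[5]+row[0] = 8+1 = 9 → [9, 12, 5, 7, 7, 8]
reverse → [8, 7, 7, 5, 12, 9]

[8, 7, 7, 5, 12, 9]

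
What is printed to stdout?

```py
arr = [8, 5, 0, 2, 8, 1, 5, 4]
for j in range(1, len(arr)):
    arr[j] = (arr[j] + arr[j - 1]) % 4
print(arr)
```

j=1: arr[1] = (5+8)%4 = 1 → [8, 1, 0, 2, 8, 1, 5, 4]
j=2: arr[2] = (0+1)%4 = 1 → [8, 1, 1, 2, 8, 1, 5, 4]
j=3: arr[3] = (2+1)%4 = 3 → [8, 1, 1, 3, 8, 1, 5, 4]
j=4: arr[4] = (8+3)%4 = 3 → [8, 1, 1, 3, 3, 1, 5, 4]
j=5: arr[5] = (1+3)%4 = 0 → [8, 1, 1, 3, 3, 0, 5, 4]
j=6: arr[6] = (5+0)%4 = 1 → [8, 1, 1, 3, 3, 0, 1, 4]
j=7: arr[7] = (4+1)%4 = 1 → [8, 1, 1, 3, 3, 0, 1, 1]

[8, 1, 1, 3, 3, 0, 1, 1]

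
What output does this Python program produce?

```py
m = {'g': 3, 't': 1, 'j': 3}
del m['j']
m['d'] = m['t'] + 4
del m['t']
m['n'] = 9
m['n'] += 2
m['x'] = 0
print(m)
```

{'g': 3, 'd': 5, 'n': 11, 'x': 0}

del 'j' → {'g': 3, 't': 1}
m['d'] = m['t']+4 = 5 → {'g': 3, 't': 1, 'd': 5}
del 't' → {'g': 3, 'd': 5}
m['n'] = 9 → {'g': 3, 'd': 5, 'n': 9}
m['n'] = 9+2 = 11 → {'g': 3, 'd': 5, 'n': 11}
m['x'] = 0 → {'g': 3, 'd': 5, 'n': 11, 'x': 0}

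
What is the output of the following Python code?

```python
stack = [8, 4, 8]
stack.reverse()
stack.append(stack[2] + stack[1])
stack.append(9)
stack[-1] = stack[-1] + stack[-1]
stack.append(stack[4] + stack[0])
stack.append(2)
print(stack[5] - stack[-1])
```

24

reverse → [8, 4, 8]
append stack[2]+stack[1] = 8+4 = 12 → [8, 4, 8, 12]
append 9 → [8, 4, 8, 12, 9]
stack[-1] = stack[-1]+stack[-1] = 9+9 = 18 → [8, 4, 8, 12, 18]
append stack[4]+stack[0] = 18+8 = 26 → [8, 4, 8, 12, 18, 26]
append 2 → [8, 4, 8, 12, 18, 26, 2]
stack[5]-stack[-1] = 26-2 = 24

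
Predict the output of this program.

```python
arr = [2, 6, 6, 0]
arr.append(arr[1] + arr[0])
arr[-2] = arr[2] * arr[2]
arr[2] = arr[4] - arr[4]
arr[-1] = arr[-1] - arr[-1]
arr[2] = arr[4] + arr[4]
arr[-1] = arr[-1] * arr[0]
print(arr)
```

[2, 6, 0, 36, 0]

append arr[1]+arr[0] = 6+2 = 8 → [2, 6, 6, 0, 8]
arr[-2] = arr[2]*arr[2] = 6*6 = 36 → [2, 6, 6, 36, 8]
arr[2] = arr[4]-arr[4] = 8-8 = 0 → [2, 6, 0, 36, 8]
arr[-1] = arr[-1]-arr[-1] = 8-8 = 0 → [2, 6, 0, 36, 0]
arr[2] = arr[4]+arr[4] = 0+0 = 0 → [2, 6, 0, 36, 0]
arr[-1] = arr[-1]*arr[0] = 0*2 = 0 → [2, 6, 0, 36, 0]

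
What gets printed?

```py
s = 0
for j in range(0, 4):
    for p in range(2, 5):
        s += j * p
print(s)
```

54

j=0,p=2: s = 0+0 = 0
j=0,p=3: s = 0+0 = 0
j=0,p=4: s = 0+0 = 0
j=1,p=2: s = 0+2 = 2
j=1,p=3: s = 2+3 = 5
j=1,p=4: s = 5+4 = 9
j=2,p=2: s = 9+4 = 13
j=2,p=3: s = 13+6 = 19
j=2,p=4: s = 19+8 = 27
j=3,p=2: s = 27+6 = 33
j=3,p=3: s = 33+9 = 42
j=3,p=4: s = 42+12 = 54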